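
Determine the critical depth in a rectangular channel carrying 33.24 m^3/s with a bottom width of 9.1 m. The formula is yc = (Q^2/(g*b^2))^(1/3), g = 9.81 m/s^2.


Using yc = (Q^2 / (g * b^2))^(1/3):
Q^2 = 33.24^2 = 1104.9.
g * b^2 = 9.81 * 9.1^2 = 9.81 * 82.81 = 812.37.
Q^2 / (g*b^2) = 1104.9 / 812.37 = 1.3601.
yc = 1.3601^(1/3) = 1.108 m.

1.108


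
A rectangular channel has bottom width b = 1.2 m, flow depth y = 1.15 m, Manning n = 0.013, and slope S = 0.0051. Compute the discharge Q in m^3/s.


For a rectangular channel, the cross-sectional area A = b * y = 1.2 * 1.15 = 1.38 m^2.
The wetted perimeter P = b + 2y = 1.2 + 2*1.15 = 3.5 m.
Hydraulic radius R = A/P = 1.38/3.5 = 0.3943 m.
Velocity V = (1/n)*R^(2/3)*S^(1/2) = (1/0.013)*0.3943^(2/3)*0.0051^(1/2) = 2.9538 m/s.
Discharge Q = A * V = 1.38 * 2.9538 = 4.076 m^3/s.

4.076


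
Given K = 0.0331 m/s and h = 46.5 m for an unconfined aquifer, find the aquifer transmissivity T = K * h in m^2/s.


Transmissivity is defined as T = K * h.
T = 0.0331 * 46.5
  = 1.5391 m^2/s.

1.5391


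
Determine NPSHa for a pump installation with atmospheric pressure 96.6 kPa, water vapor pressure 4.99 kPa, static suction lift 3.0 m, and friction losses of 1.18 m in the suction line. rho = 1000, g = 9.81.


NPSHa = p_atm/(rho*g) - z_s - hf_s - p_vap/(rho*g).
p_atm/(rho*g) = 96.6*1000 / (1000*9.81) = 9.847 m.
p_vap/(rho*g) = 4.99*1000 / (1000*9.81) = 0.509 m.
NPSHa = 9.847 - 3.0 - 1.18 - 0.509
      = 5.16 m.

5.16


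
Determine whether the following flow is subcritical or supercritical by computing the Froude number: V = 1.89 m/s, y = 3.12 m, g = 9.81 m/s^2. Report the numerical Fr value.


The Froude number is defined as Fr = V / sqrt(g*y).
g*y = 9.81 * 3.12 = 30.6072.
sqrt(g*y) = sqrt(30.6072) = 5.5324.
Fr = 1.89 / 5.5324 = 0.3416.
Since Fr < 1, the flow is subcritical.

0.3416


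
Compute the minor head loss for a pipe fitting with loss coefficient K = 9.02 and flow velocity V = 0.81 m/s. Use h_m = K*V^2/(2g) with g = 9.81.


Minor loss formula: h_m = K * V^2/(2g).
V^2 = 0.81^2 = 0.6561.
V^2/(2g) = 0.6561 / 19.62 = 0.0334 m.
h_m = 9.02 * 0.0334 = 0.3016 m.

0.3016


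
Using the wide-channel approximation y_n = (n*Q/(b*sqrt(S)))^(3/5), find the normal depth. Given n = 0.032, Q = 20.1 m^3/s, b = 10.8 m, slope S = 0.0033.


We use the wide-channel approximation y_n = (n*Q/(b*sqrt(S)))^(3/5).
sqrt(S) = sqrt(0.0033) = 0.057446.
Numerator: n*Q = 0.032 * 20.1 = 0.6432.
Denominator: b*sqrt(S) = 10.8 * 0.057446 = 0.620417.
arg = 1.0367.
y_n = 1.0367^(3/5) = 1.0219 m.

1.0219


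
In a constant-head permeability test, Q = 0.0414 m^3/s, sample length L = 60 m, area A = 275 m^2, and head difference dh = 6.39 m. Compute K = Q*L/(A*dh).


From K = Q*L / (A*dh):
Numerator: Q*L = 0.0414 * 60 = 2.484.
Denominator: A*dh = 275 * 6.39 = 1757.25.
K = 2.484 / 1757.25 = 0.001414 m/s.

0.001414


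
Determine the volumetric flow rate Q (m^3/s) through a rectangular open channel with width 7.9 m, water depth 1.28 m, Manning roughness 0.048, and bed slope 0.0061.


For a rectangular channel, the cross-sectional area A = b * y = 7.9 * 1.28 = 10.11 m^2.
The wetted perimeter P = b + 2y = 7.9 + 2*1.28 = 10.46 m.
Hydraulic radius R = A/P = 10.11/10.46 = 0.9667 m.
Velocity V = (1/n)*R^(2/3)*S^(1/2) = (1/0.048)*0.9667^(2/3)*0.0061^(1/2) = 1.5908 m/s.
Discharge Q = A * V = 10.11 * 1.5908 = 16.087 m^3/s.

16.087


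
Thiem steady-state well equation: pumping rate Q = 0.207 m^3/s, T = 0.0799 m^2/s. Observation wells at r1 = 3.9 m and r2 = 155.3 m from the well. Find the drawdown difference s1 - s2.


Thiem equation: s1 - s2 = Q/(2*pi*T) * ln(r2/r1).
ln(r2/r1) = ln(155.3/3.9) = 3.6844.
Q/(2*pi*T) = 0.207 / (2*pi*0.0799) = 0.207 / 0.502 = 0.4123.
s1 - s2 = 0.4123 * 3.6844 = 1.5192 m.

1.5192


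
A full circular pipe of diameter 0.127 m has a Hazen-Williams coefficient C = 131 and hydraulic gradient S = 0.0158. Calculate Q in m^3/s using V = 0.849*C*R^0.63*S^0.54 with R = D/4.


For a full circular pipe, R = D/4 = 0.127/4 = 0.0318 m.
V = 0.849 * 131 * 0.0318^0.63 * 0.0158^0.54
  = 0.849 * 131 * 0.113789 * 0.106482
  = 1.3476 m/s.
Pipe area A = pi*D^2/4 = pi*0.127^2/4 = 0.0127 m^2.
Q = A * V = 0.0127 * 1.3476 = 0.0171 m^3/s.

0.0171


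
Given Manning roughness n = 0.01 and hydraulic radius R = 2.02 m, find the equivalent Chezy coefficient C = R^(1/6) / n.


The Chezy coefficient relates to Manning's n through C = R^(1/6) / n.
R^(1/6) = 2.02^(1/6) = 1.124325.
C = 1.124325 / 0.01 = 112.43 m^(1/2)/s.

112.43


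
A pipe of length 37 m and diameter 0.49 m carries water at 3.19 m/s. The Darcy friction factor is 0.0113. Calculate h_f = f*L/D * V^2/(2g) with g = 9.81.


Darcy-Weisbach equation: h_f = f * (L/D) * V^2/(2g).
f * L/D = 0.0113 * 37/0.49 = 0.8533.
V^2/(2g) = 3.19^2 / (2*9.81) = 10.1761 / 19.62 = 0.5187 m.
h_f = 0.8533 * 0.5187 = 0.443 m.

0.443


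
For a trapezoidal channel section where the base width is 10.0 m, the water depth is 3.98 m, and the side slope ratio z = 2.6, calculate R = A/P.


For a trapezoidal section with side slope z:
A = (b + z*y)*y = (10.0 + 2.6*3.98)*3.98 = 80.985 m^2.
P = b + 2*y*sqrt(1 + z^2) = 10.0 + 2*3.98*sqrt(1 + 2.6^2) = 32.174 m.
R = A/P = 80.985 / 32.174 = 2.5171 m.

2.5171


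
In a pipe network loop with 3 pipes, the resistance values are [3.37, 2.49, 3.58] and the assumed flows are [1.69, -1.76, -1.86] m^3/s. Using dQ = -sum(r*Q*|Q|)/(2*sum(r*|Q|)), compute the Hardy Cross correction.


Numerator terms (r*Q*|Q|): 3.37*1.69*|1.69| = 9.6251; 2.49*-1.76*|-1.76| = -7.713; 3.58*-1.86*|-1.86| = -12.3854.
Sum of numerator = -10.4733.
Denominator terms (r*|Q|): 3.37*|1.69| = 5.6953; 2.49*|-1.76| = 4.3824; 3.58*|-1.86| = 6.6588.
2 * sum of denominator = 2 * 16.7365 = 33.473.
dQ = --10.4733 / 33.473 = 0.3129 m^3/s.

0.3129


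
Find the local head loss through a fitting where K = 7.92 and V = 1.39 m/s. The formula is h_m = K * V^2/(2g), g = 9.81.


Minor loss formula: h_m = K * V^2/(2g).
V^2 = 1.39^2 = 1.9321.
V^2/(2g) = 1.9321 / 19.62 = 0.0985 m.
h_m = 7.92 * 0.0985 = 0.7799 m.

0.7799


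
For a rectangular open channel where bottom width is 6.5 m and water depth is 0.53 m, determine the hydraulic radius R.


For a rectangular section:
Flow area A = b * y = 6.5 * 0.53 = 3.45 m^2.
Wetted perimeter P = b + 2y = 6.5 + 2*0.53 = 7.56 m.
Hydraulic radius R = A/P = 3.45 / 7.56 = 0.4557 m.

0.4557


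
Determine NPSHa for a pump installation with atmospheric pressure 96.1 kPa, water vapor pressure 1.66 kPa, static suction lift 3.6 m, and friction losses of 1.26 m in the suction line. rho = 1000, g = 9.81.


NPSHa = p_atm/(rho*g) - z_s - hf_s - p_vap/(rho*g).
p_atm/(rho*g) = 96.1*1000 / (1000*9.81) = 9.796 m.
p_vap/(rho*g) = 1.66*1000 / (1000*9.81) = 0.169 m.
NPSHa = 9.796 - 3.6 - 1.26 - 0.169
      = 4.77 m.

4.77


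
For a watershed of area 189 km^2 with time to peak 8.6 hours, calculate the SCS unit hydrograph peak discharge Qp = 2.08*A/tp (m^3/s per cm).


SCS formula: Qp = 2.08 * A / tp.
Qp = 2.08 * 189 / 8.6
   = 393.12 / 8.6
   = 45.71 m^3/s per cm.

45.71


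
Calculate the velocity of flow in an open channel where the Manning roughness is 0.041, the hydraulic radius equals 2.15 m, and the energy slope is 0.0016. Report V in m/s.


Manning's equation gives V = (1/n) * R^(2/3) * S^(1/2).
First, compute R^(2/3) = 2.15^(2/3) = 1.6658.
Next, S^(1/2) = 0.0016^(1/2) = 0.04.
Then 1/n = 1/0.041 = 24.39.
V = 24.39 * 1.6658 * 0.04 = 1.6252 m/s.

1.6252


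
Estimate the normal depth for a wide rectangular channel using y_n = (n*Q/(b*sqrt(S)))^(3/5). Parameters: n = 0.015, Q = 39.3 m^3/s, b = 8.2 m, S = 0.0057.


We use the wide-channel approximation y_n = (n*Q/(b*sqrt(S)))^(3/5).
sqrt(S) = sqrt(0.0057) = 0.075498.
Numerator: n*Q = 0.015 * 39.3 = 0.5895.
Denominator: b*sqrt(S) = 8.2 * 0.075498 = 0.619084.
arg = 0.9522.
y_n = 0.9522^(3/5) = 0.971 m.

0.971


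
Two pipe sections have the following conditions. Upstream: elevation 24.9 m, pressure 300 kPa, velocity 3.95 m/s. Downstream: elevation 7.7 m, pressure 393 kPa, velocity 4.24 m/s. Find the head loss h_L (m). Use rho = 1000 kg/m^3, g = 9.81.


Total head at each section: H = z + p/(rho*g) + V^2/(2g).
H1 = 24.9 + 300*1000/(1000*9.81) + 3.95^2/(2*9.81)
   = 24.9 + 30.581 + 0.7952
   = 56.276 m.
H2 = 7.7 + 393*1000/(1000*9.81) + 4.24^2/(2*9.81)
   = 7.7 + 40.061 + 0.9163
   = 48.677 m.
h_L = H1 - H2 = 56.276 - 48.677 = 7.599 m.

7.599


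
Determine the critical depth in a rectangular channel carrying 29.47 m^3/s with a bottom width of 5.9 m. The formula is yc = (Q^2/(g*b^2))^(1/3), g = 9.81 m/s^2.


Using yc = (Q^2 / (g * b^2))^(1/3):
Q^2 = 29.47^2 = 868.48.
g * b^2 = 9.81 * 5.9^2 = 9.81 * 34.81 = 341.49.
Q^2 / (g*b^2) = 868.48 / 341.49 = 2.5432.
yc = 2.5432^(1/3) = 1.365 m.

1.365


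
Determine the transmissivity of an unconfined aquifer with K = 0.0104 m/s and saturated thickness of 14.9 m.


Transmissivity is defined as T = K * h.
T = 0.0104 * 14.9
  = 0.155 m^2/s.

0.155


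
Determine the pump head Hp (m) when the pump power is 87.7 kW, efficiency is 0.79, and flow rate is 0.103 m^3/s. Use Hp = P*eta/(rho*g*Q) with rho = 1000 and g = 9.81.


Pump head formula: Hp = P * eta / (rho * g * Q).
Numerator: P * eta = 87.7 * 1000 * 0.79 = 69283.0 W.
Denominator: rho * g * Q = 1000 * 9.81 * 0.103 = 1010.43.
Hp = 69283.0 / 1010.43 = 68.57 m.

68.57


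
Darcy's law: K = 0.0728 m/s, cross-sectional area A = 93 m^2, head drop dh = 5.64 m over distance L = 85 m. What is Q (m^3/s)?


Darcy's law: Q = K * A * i, where i = dh/L.
Hydraulic gradient i = 5.64 / 85 = 0.066353.
Q = 0.0728 * 93 * 0.066353
  = 0.4492 m^3/s.

0.4492


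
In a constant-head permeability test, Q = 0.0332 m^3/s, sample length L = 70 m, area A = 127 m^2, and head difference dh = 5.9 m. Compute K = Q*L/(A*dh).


From K = Q*L / (A*dh):
Numerator: Q*L = 0.0332 * 70 = 2.324.
Denominator: A*dh = 127 * 5.9 = 749.3.
K = 2.324 / 749.3 = 0.003102 m/s.

0.003102


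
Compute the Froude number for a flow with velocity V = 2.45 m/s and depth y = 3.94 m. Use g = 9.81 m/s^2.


The Froude number is defined as Fr = V / sqrt(g*y).
g*y = 9.81 * 3.94 = 38.6514.
sqrt(g*y) = sqrt(38.6514) = 6.217.
Fr = 2.45 / 6.217 = 0.3941.

0.3941


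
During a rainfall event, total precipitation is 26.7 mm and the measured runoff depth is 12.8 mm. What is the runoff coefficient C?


The runoff coefficient C = runoff depth / rainfall depth.
C = 12.8 / 26.7
  = 0.4794.

0.4794


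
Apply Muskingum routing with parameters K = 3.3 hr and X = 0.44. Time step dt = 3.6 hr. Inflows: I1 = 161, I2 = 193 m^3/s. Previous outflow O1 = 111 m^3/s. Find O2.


Muskingum coefficients:
denom = 2*K*(1-X) + dt = 2*3.3*(1-0.44) + 3.6 = 7.296.
C0 = (dt - 2*K*X)/denom = (3.6 - 2*3.3*0.44)/7.296 = 0.0954.
C1 = (dt + 2*K*X)/denom = (3.6 + 2*3.3*0.44)/7.296 = 0.8914.
C2 = (2*K*(1-X) - dt)/denom = 0.0132.
O2 = C0*I2 + C1*I1 + C2*O1
   = 0.0954*193 + 0.8914*161 + 0.0132*111
   = 163.39 m^3/s.

163.39


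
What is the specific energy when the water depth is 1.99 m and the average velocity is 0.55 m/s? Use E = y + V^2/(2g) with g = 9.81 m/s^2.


Specific energy E = y + V^2/(2g).
Velocity head = V^2/(2g) = 0.55^2 / (2*9.81) = 0.3025 / 19.62 = 0.0154 m.
E = 1.99 + 0.0154 = 2.0054 m.

2.0054


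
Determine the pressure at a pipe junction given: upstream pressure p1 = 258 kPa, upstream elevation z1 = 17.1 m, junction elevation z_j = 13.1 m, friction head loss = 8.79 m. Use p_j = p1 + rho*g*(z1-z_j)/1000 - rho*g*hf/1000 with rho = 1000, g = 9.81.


Junction pressure: p_j = p1 + rho*g*(z1 - z_j)/1000 - rho*g*hf/1000.
Elevation term = 1000*9.81*(17.1 - 13.1)/1000 = 39.24 kPa.
Friction term = 1000*9.81*8.79/1000 = 86.23 kPa.
p_j = 258 + 39.24 - 86.23 = 211.01 kPa.

211.01


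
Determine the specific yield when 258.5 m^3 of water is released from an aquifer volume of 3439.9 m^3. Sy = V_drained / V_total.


Specific yield Sy = Volume drained / Total volume.
Sy = 258.5 / 3439.9
   = 0.0751.

0.0751


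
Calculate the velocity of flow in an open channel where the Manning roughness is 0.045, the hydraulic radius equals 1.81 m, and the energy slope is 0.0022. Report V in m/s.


Manning's equation gives V = (1/n) * R^(2/3) * S^(1/2).
First, compute R^(2/3) = 1.81^(2/3) = 1.4852.
Next, S^(1/2) = 0.0022^(1/2) = 0.046904.
Then 1/n = 1/0.045 = 22.22.
V = 22.22 * 1.4852 * 0.046904 = 1.548 m/s.

1.548


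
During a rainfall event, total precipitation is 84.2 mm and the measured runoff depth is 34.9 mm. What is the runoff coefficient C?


The runoff coefficient C = runoff depth / rainfall depth.
C = 34.9 / 84.2
  = 0.4145.

0.4145


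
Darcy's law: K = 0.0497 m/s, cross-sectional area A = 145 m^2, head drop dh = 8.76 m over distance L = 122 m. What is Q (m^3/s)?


Darcy's law: Q = K * A * i, where i = dh/L.
Hydraulic gradient i = 8.76 / 122 = 0.071803.
Q = 0.0497 * 145 * 0.071803
  = 0.5175 m^3/s.

0.5175


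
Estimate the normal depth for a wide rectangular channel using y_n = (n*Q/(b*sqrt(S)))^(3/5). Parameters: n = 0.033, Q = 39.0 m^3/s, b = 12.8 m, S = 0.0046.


We use the wide-channel approximation y_n = (n*Q/(b*sqrt(S)))^(3/5).
sqrt(S) = sqrt(0.0046) = 0.067823.
Numerator: n*Q = 0.033 * 39.0 = 1.287.
Denominator: b*sqrt(S) = 12.8 * 0.067823 = 0.868134.
arg = 1.4825.
y_n = 1.4825^(3/5) = 1.2665 m.

1.2665


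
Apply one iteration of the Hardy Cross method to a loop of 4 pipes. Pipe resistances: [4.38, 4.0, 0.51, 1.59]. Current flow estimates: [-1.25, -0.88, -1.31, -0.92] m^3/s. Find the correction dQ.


Numerator terms (r*Q*|Q|): 4.38*-1.25*|-1.25| = -6.8438; 4.0*-0.88*|-0.88| = -3.0976; 0.51*-1.31*|-1.31| = -0.8752; 1.59*-0.92*|-0.92| = -1.3458.
Sum of numerator = -12.1623.
Denominator terms (r*|Q|): 4.38*|-1.25| = 5.475; 4.0*|-0.88| = 3.52; 0.51*|-1.31| = 0.6681; 1.59*|-0.92| = 1.4628.
2 * sum of denominator = 2 * 11.1259 = 22.2518.
dQ = --12.1623 / 22.2518 = 0.5466 m^3/s.

0.5466


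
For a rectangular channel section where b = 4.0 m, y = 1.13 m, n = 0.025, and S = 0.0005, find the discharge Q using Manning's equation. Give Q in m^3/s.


For a rectangular channel, the cross-sectional area A = b * y = 4.0 * 1.13 = 4.52 m^2.
The wetted perimeter P = b + 2y = 4.0 + 2*1.13 = 6.26 m.
Hydraulic radius R = A/P = 4.52/6.26 = 0.722 m.
Velocity V = (1/n)*R^(2/3)*S^(1/2) = (1/0.025)*0.722^(2/3)*0.0005^(1/2) = 0.7199 m/s.
Discharge Q = A * V = 4.52 * 0.7199 = 3.254 m^3/s.

3.254


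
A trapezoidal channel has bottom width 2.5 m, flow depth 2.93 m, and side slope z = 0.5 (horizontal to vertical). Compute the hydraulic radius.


For a trapezoidal section with side slope z:
A = (b + z*y)*y = (2.5 + 0.5*2.93)*2.93 = 11.617 m^2.
P = b + 2*y*sqrt(1 + z^2) = 2.5 + 2*2.93*sqrt(1 + 0.5^2) = 9.052 m.
R = A/P = 11.617 / 9.052 = 1.2835 m.

1.2835


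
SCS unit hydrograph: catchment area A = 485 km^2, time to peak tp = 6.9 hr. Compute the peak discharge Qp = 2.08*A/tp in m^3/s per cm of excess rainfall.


SCS formula: Qp = 2.08 * A / tp.
Qp = 2.08 * 485 / 6.9
   = 1008.8 / 6.9
   = 146.2 m^3/s per cm.

146.2


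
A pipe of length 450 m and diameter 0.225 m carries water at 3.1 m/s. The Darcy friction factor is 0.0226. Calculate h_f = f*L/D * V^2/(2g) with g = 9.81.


Darcy-Weisbach equation: h_f = f * (L/D) * V^2/(2g).
f * L/D = 0.0226 * 450/0.225 = 45.2.
V^2/(2g) = 3.1^2 / (2*9.81) = 9.61 / 19.62 = 0.4898 m.
h_f = 45.2 * 0.4898 = 22.139 m.

22.139


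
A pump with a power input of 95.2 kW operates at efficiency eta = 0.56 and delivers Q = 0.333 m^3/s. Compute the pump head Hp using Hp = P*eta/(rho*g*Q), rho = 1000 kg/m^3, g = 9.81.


Pump head formula: Hp = P * eta / (rho * g * Q).
Numerator: P * eta = 95.2 * 1000 * 0.56 = 53312.0 W.
Denominator: rho * g * Q = 1000 * 9.81 * 0.333 = 3266.73.
Hp = 53312.0 / 3266.73 = 16.32 m.

16.32


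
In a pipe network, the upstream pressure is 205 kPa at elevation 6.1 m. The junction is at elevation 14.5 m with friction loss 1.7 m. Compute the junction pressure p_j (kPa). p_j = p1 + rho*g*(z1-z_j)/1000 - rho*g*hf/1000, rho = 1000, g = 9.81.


Junction pressure: p_j = p1 + rho*g*(z1 - z_j)/1000 - rho*g*hf/1000.
Elevation term = 1000*9.81*(6.1 - 14.5)/1000 = -82.404 kPa.
Friction term = 1000*9.81*1.7/1000 = 16.677 kPa.
p_j = 205 + -82.404 - 16.677 = 105.92 kPa.

105.92


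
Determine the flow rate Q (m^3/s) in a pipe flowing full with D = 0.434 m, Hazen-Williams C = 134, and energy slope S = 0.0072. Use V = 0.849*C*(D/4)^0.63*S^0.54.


For a full circular pipe, R = D/4 = 0.434/4 = 0.1085 m.
V = 0.849 * 134 * 0.1085^0.63 * 0.0072^0.54
  = 0.849 * 134 * 0.246786 * 0.069656
  = 1.9557 m/s.
Pipe area A = pi*D^2/4 = pi*0.434^2/4 = 0.1479 m^2.
Q = A * V = 0.1479 * 1.9557 = 0.2893 m^3/s.

0.2893


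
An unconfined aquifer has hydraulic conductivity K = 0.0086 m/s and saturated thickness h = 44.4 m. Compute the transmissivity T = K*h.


Transmissivity is defined as T = K * h.
T = 0.0086 * 44.4
  = 0.3818 m^2/s.

0.3818


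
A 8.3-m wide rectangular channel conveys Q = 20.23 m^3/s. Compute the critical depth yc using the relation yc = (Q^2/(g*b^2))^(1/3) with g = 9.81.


Using yc = (Q^2 / (g * b^2))^(1/3):
Q^2 = 20.23^2 = 409.25.
g * b^2 = 9.81 * 8.3^2 = 9.81 * 68.89 = 675.81.
Q^2 / (g*b^2) = 409.25 / 675.81 = 0.6056.
yc = 0.6056^(1/3) = 0.846 m.

0.846


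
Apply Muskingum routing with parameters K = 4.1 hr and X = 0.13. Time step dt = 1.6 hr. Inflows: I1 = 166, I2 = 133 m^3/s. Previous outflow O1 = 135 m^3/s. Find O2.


Muskingum coefficients:
denom = 2*K*(1-X) + dt = 2*4.1*(1-0.13) + 1.6 = 8.734.
C0 = (dt - 2*K*X)/denom = (1.6 - 2*4.1*0.13)/8.734 = 0.0611.
C1 = (dt + 2*K*X)/denom = (1.6 + 2*4.1*0.13)/8.734 = 0.3052.
C2 = (2*K*(1-X) - dt)/denom = 0.6336.
O2 = C0*I2 + C1*I1 + C2*O1
   = 0.0611*133 + 0.3052*166 + 0.6336*135
   = 144.34 m^3/s.

144.34


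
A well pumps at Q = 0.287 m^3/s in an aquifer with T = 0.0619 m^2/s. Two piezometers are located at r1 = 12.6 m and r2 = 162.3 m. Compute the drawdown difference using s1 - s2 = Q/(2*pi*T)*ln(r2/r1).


Thiem equation: s1 - s2 = Q/(2*pi*T) * ln(r2/r1).
ln(r2/r1) = ln(162.3/12.6) = 2.5557.
Q/(2*pi*T) = 0.287 / (2*pi*0.0619) = 0.287 / 0.3889 = 0.7379.
s1 - s2 = 0.7379 * 2.5557 = 1.8859 m.

1.8859


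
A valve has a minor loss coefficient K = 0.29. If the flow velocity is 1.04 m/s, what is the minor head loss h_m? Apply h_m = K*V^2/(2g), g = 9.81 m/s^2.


Minor loss formula: h_m = K * V^2/(2g).
V^2 = 1.04^2 = 1.0816.
V^2/(2g) = 1.0816 / 19.62 = 0.0551 m.
h_m = 0.29 * 0.0551 = 0.016 m.

0.016


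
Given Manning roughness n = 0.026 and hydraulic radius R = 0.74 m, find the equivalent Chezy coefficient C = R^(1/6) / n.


The Chezy coefficient relates to Manning's n through C = R^(1/6) / n.
R^(1/6) = 0.74^(1/6) = 0.951054.
C = 0.951054 / 0.026 = 36.58 m^(1/2)/s.

36.58


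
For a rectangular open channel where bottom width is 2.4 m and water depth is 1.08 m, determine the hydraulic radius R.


For a rectangular section:
Flow area A = b * y = 2.4 * 1.08 = 2.59 m^2.
Wetted perimeter P = b + 2y = 2.4 + 2*1.08 = 4.56 m.
Hydraulic radius R = A/P = 2.59 / 4.56 = 0.5684 m.

0.5684


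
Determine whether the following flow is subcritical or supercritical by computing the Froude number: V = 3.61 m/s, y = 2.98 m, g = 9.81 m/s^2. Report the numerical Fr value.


The Froude number is defined as Fr = V / sqrt(g*y).
g*y = 9.81 * 2.98 = 29.2338.
sqrt(g*y) = sqrt(29.2338) = 5.4068.
Fr = 3.61 / 5.4068 = 0.6677.
Since Fr < 1, the flow is subcritical.

0.6677


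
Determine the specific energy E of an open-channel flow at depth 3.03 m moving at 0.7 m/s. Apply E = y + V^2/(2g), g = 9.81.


Specific energy E = y + V^2/(2g).
Velocity head = V^2/(2g) = 0.7^2 / (2*9.81) = 0.49 / 19.62 = 0.025 m.
E = 3.03 + 0.025 = 3.055 m.

3.055


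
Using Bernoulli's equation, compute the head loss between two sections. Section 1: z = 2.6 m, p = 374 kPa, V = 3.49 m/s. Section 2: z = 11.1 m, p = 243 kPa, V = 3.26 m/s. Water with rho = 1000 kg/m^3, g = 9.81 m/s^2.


Total head at each section: H = z + p/(rho*g) + V^2/(2g).
H1 = 2.6 + 374*1000/(1000*9.81) + 3.49^2/(2*9.81)
   = 2.6 + 38.124 + 0.6208
   = 41.345 m.
H2 = 11.1 + 243*1000/(1000*9.81) + 3.26^2/(2*9.81)
   = 11.1 + 24.771 + 0.5417
   = 36.412 m.
h_L = H1 - H2 = 41.345 - 36.412 = 4.933 m.

4.933


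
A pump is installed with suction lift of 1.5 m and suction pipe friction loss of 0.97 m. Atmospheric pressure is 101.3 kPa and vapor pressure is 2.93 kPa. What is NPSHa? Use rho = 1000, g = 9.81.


NPSHa = p_atm/(rho*g) - z_s - hf_s - p_vap/(rho*g).
p_atm/(rho*g) = 101.3*1000 / (1000*9.81) = 10.326 m.
p_vap/(rho*g) = 2.93*1000 / (1000*9.81) = 0.299 m.
NPSHa = 10.326 - 1.5 - 0.97 - 0.299
      = 7.56 m.

7.56


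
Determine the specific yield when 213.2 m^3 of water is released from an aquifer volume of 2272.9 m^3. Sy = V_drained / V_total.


Specific yield Sy = Volume drained / Total volume.
Sy = 213.2 / 2272.9
   = 0.0938.

0.0938


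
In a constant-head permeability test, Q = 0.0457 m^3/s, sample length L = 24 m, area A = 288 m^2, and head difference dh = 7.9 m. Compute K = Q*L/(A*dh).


From K = Q*L / (A*dh):
Numerator: Q*L = 0.0457 * 24 = 1.0968.
Denominator: A*dh = 288 * 7.9 = 2275.2.
K = 1.0968 / 2275.2 = 0.000482 m/s.

0.000482


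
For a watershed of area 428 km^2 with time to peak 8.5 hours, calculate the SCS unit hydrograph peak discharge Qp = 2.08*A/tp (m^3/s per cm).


SCS formula: Qp = 2.08 * A / tp.
Qp = 2.08 * 428 / 8.5
   = 890.24 / 8.5
   = 104.73 m^3/s per cm.

104.73


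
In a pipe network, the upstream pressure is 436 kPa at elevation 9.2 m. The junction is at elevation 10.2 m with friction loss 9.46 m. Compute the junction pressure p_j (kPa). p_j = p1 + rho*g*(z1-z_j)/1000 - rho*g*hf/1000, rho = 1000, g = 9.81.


Junction pressure: p_j = p1 + rho*g*(z1 - z_j)/1000 - rho*g*hf/1000.
Elevation term = 1000*9.81*(9.2 - 10.2)/1000 = -9.81 kPa.
Friction term = 1000*9.81*9.46/1000 = 92.803 kPa.
p_j = 436 + -9.81 - 92.803 = 333.39 kPa.

333.39


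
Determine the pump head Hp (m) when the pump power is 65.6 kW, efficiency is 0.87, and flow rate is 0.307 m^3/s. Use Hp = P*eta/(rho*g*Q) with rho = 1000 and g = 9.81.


Pump head formula: Hp = P * eta / (rho * g * Q).
Numerator: P * eta = 65.6 * 1000 * 0.87 = 57072.0 W.
Denominator: rho * g * Q = 1000 * 9.81 * 0.307 = 3011.67.
Hp = 57072.0 / 3011.67 = 18.95 m.

18.95


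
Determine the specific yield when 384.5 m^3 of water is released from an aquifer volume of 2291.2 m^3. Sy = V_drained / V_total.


Specific yield Sy = Volume drained / Total volume.
Sy = 384.5 / 2291.2
   = 0.1678.

0.1678


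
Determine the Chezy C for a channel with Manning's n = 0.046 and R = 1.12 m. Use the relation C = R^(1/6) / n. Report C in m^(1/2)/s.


The Chezy coefficient relates to Manning's n through C = R^(1/6) / n.
R^(1/6) = 1.12^(1/6) = 1.019068.
C = 1.019068 / 0.046 = 22.15 m^(1/2)/s.

22.15


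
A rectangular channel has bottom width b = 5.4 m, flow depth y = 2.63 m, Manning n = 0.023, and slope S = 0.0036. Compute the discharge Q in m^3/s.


For a rectangular channel, the cross-sectional area A = b * y = 5.4 * 2.63 = 14.2 m^2.
The wetted perimeter P = b + 2y = 5.4 + 2*2.63 = 10.66 m.
Hydraulic radius R = A/P = 14.2/10.66 = 1.3323 m.
Velocity V = (1/n)*R^(2/3)*S^(1/2) = (1/0.023)*1.3323^(2/3)*0.0036^(1/2) = 3.1585 m/s.
Discharge Q = A * V = 14.2 * 3.1585 = 44.857 m^3/s.

44.857


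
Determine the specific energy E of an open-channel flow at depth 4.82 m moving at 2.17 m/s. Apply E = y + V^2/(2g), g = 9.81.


Specific energy E = y + V^2/(2g).
Velocity head = V^2/(2g) = 2.17^2 / (2*9.81) = 4.7089 / 19.62 = 0.24 m.
E = 4.82 + 0.24 = 5.06 m.

5.06


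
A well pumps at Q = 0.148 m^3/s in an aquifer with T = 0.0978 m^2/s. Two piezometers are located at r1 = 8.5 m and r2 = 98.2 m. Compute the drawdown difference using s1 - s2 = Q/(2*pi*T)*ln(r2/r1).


Thiem equation: s1 - s2 = Q/(2*pi*T) * ln(r2/r1).
ln(r2/r1) = ln(98.2/8.5) = 2.4469.
Q/(2*pi*T) = 0.148 / (2*pi*0.0978) = 0.148 / 0.6145 = 0.2408.
s1 - s2 = 0.2408 * 2.4469 = 0.5893 m.

0.5893


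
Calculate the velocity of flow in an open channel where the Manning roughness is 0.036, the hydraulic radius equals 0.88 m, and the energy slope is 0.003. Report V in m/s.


Manning's equation gives V = (1/n) * R^(2/3) * S^(1/2).
First, compute R^(2/3) = 0.88^(2/3) = 0.9183.
Next, S^(1/2) = 0.003^(1/2) = 0.054772.
Then 1/n = 1/0.036 = 27.78.
V = 27.78 * 0.9183 * 0.054772 = 1.3972 m/s.

1.3972


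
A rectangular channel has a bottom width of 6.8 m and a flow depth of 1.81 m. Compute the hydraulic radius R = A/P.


For a rectangular section:
Flow area A = b * y = 6.8 * 1.81 = 12.31 m^2.
Wetted perimeter P = b + 2y = 6.8 + 2*1.81 = 10.42 m.
Hydraulic radius R = A/P = 12.31 / 10.42 = 1.1812 m.

1.1812


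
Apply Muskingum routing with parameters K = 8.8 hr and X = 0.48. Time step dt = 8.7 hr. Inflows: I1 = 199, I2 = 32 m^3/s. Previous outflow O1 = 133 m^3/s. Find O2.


Muskingum coefficients:
denom = 2*K*(1-X) + dt = 2*8.8*(1-0.48) + 8.7 = 17.852.
C0 = (dt - 2*K*X)/denom = (8.7 - 2*8.8*0.48)/17.852 = 0.0141.
C1 = (dt + 2*K*X)/denom = (8.7 + 2*8.8*0.48)/17.852 = 0.9606.
C2 = (2*K*(1-X) - dt)/denom = 0.0253.
O2 = C0*I2 + C1*I1 + C2*O1
   = 0.0141*32 + 0.9606*199 + 0.0253*133
   = 194.97 m^3/s.

194.97


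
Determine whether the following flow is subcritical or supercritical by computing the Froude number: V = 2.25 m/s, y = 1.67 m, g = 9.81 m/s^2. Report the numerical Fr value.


The Froude number is defined as Fr = V / sqrt(g*y).
g*y = 9.81 * 1.67 = 16.3827.
sqrt(g*y) = sqrt(16.3827) = 4.0476.
Fr = 2.25 / 4.0476 = 0.5559.
Since Fr < 1, the flow is subcritical.

0.5559


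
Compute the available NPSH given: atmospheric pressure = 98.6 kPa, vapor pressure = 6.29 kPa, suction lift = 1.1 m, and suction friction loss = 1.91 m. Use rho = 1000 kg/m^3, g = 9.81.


NPSHa = p_atm/(rho*g) - z_s - hf_s - p_vap/(rho*g).
p_atm/(rho*g) = 98.6*1000 / (1000*9.81) = 10.051 m.
p_vap/(rho*g) = 6.29*1000 / (1000*9.81) = 0.641 m.
NPSHa = 10.051 - 1.1 - 1.91 - 0.641
      = 6.4 m.

6.4


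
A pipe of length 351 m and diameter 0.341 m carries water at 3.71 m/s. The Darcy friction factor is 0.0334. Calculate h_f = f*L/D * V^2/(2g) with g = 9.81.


Darcy-Weisbach equation: h_f = f * (L/D) * V^2/(2g).
f * L/D = 0.0334 * 351/0.341 = 34.3795.
V^2/(2g) = 3.71^2 / (2*9.81) = 13.7641 / 19.62 = 0.7015 m.
h_f = 34.3795 * 0.7015 = 24.118 m.

24.118


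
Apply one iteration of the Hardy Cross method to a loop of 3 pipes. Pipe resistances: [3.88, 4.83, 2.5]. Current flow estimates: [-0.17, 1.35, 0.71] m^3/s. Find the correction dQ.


Numerator terms (r*Q*|Q|): 3.88*-0.17*|-0.17| = -0.1121; 4.83*1.35*|1.35| = 8.8027; 2.5*0.71*|0.71| = 1.2602.
Sum of numerator = 9.9508.
Denominator terms (r*|Q|): 3.88*|-0.17| = 0.6596; 4.83*|1.35| = 6.5205; 2.5*|0.71| = 1.775.
2 * sum of denominator = 2 * 8.9551 = 17.9102.
dQ = -9.9508 / 17.9102 = -0.5556 m^3/s.

-0.5556


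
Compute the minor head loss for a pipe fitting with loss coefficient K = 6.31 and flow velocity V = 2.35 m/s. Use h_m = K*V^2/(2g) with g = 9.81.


Minor loss formula: h_m = K * V^2/(2g).
V^2 = 2.35^2 = 5.5225.
V^2/(2g) = 5.5225 / 19.62 = 0.2815 m.
h_m = 6.31 * 0.2815 = 1.7761 m.

1.7761


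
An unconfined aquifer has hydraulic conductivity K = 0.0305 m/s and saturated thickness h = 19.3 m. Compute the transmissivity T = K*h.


Transmissivity is defined as T = K * h.
T = 0.0305 * 19.3
  = 0.5887 m^2/s.

0.5887


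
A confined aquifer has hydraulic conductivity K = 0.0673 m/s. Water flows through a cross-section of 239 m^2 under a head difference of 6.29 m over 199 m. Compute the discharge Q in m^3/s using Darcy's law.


Darcy's law: Q = K * A * i, where i = dh/L.
Hydraulic gradient i = 6.29 / 199 = 0.031608.
Q = 0.0673 * 239 * 0.031608
  = 0.5084 m^3/s.

0.5084


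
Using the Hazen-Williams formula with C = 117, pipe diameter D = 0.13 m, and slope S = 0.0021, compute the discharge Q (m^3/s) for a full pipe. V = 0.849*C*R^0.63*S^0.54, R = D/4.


For a full circular pipe, R = D/4 = 0.13/4 = 0.0325 m.
V = 0.849 * 117 * 0.0325^0.63 * 0.0021^0.54
  = 0.849 * 117 * 0.115475 * 0.03581
  = 0.4108 m/s.
Pipe area A = pi*D^2/4 = pi*0.13^2/4 = 0.0133 m^2.
Q = A * V = 0.0133 * 0.4108 = 0.0055 m^3/s.

0.0055


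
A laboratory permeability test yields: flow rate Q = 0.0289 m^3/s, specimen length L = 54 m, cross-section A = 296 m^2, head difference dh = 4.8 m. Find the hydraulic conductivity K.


From K = Q*L / (A*dh):
Numerator: Q*L = 0.0289 * 54 = 1.5606.
Denominator: A*dh = 296 * 4.8 = 1420.8.
K = 1.5606 / 1420.8 = 0.001098 m/s.

0.001098


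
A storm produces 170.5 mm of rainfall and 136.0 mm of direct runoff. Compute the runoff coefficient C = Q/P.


The runoff coefficient C = runoff depth / rainfall depth.
C = 136.0 / 170.5
  = 0.7977.

0.7977


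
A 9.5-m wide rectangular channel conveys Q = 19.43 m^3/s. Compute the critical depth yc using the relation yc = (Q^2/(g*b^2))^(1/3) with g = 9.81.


Using yc = (Q^2 / (g * b^2))^(1/3):
Q^2 = 19.43^2 = 377.52.
g * b^2 = 9.81 * 9.5^2 = 9.81 * 90.25 = 885.35.
Q^2 / (g*b^2) = 377.52 / 885.35 = 0.4264.
yc = 0.4264^(1/3) = 0.7527 m.

0.7527


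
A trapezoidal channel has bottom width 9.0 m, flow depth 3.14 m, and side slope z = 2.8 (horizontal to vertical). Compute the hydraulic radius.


For a trapezoidal section with side slope z:
A = (b + z*y)*y = (9.0 + 2.8*3.14)*3.14 = 55.867 m^2.
P = b + 2*y*sqrt(1 + z^2) = 9.0 + 2*3.14*sqrt(1 + 2.8^2) = 27.672 m.
R = A/P = 55.867 / 27.672 = 2.0189 m.

2.0189


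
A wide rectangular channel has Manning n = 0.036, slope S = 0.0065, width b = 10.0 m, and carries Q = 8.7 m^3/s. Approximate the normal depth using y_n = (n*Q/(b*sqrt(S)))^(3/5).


We use the wide-channel approximation y_n = (n*Q/(b*sqrt(S)))^(3/5).
sqrt(S) = sqrt(0.0065) = 0.080623.
Numerator: n*Q = 0.036 * 8.7 = 0.3132.
Denominator: b*sqrt(S) = 10.0 * 0.080623 = 0.80623.
arg = 0.3885.
y_n = 0.3885^(3/5) = 0.567 m.

0.567


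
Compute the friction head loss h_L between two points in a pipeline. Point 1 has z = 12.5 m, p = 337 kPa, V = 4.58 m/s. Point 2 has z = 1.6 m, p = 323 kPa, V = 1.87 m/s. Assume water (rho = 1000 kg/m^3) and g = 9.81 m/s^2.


Total head at each section: H = z + p/(rho*g) + V^2/(2g).
H1 = 12.5 + 337*1000/(1000*9.81) + 4.58^2/(2*9.81)
   = 12.5 + 34.353 + 1.0691
   = 47.922 m.
H2 = 1.6 + 323*1000/(1000*9.81) + 1.87^2/(2*9.81)
   = 1.6 + 32.926 + 0.1782
   = 34.704 m.
h_L = H1 - H2 = 47.922 - 34.704 = 13.218 m.

13.218


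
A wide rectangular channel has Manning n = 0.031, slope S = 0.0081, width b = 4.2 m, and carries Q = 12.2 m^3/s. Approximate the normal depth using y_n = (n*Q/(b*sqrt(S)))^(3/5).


We use the wide-channel approximation y_n = (n*Q/(b*sqrt(S)))^(3/5).
sqrt(S) = sqrt(0.0081) = 0.09.
Numerator: n*Q = 0.031 * 12.2 = 0.3782.
Denominator: b*sqrt(S) = 4.2 * 0.09 = 0.378.
arg = 1.0005.
y_n = 1.0005^(3/5) = 1.0003 m.

1.0003


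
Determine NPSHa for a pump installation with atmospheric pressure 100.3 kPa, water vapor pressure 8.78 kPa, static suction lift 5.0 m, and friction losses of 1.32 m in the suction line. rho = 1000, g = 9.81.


NPSHa = p_atm/(rho*g) - z_s - hf_s - p_vap/(rho*g).
p_atm/(rho*g) = 100.3*1000 / (1000*9.81) = 10.224 m.
p_vap/(rho*g) = 8.78*1000 / (1000*9.81) = 0.895 m.
NPSHa = 10.224 - 5.0 - 1.32 - 0.895
      = 3.01 m.

3.01


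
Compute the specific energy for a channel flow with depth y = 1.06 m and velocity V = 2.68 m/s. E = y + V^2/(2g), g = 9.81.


Specific energy E = y + V^2/(2g).
Velocity head = V^2/(2g) = 2.68^2 / (2*9.81) = 7.1824 / 19.62 = 0.3661 m.
E = 1.06 + 0.3661 = 1.4261 m.

1.4261


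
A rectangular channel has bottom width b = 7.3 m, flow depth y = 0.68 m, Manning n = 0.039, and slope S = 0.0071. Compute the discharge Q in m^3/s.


For a rectangular channel, the cross-sectional area A = b * y = 7.3 * 0.68 = 4.96 m^2.
The wetted perimeter P = b + 2y = 7.3 + 2*0.68 = 8.66 m.
Hydraulic radius R = A/P = 4.96/8.66 = 0.5732 m.
Velocity V = (1/n)*R^(2/3)*S^(1/2) = (1/0.039)*0.5732^(2/3)*0.0071^(1/2) = 1.4909 m/s.
Discharge Q = A * V = 4.96 * 1.4909 = 7.401 m^3/s.

7.401


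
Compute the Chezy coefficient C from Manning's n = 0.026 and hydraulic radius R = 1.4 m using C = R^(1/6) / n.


The Chezy coefficient relates to Manning's n through C = R^(1/6) / n.
R^(1/6) = 1.4^(1/6) = 1.057681.
C = 1.057681 / 0.026 = 40.68 m^(1/2)/s.

40.68


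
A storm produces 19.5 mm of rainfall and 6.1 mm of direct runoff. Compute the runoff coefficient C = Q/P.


The runoff coefficient C = runoff depth / rainfall depth.
C = 6.1 / 19.5
  = 0.3128.

0.3128


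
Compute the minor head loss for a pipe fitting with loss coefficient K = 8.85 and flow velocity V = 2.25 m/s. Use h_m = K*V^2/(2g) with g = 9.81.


Minor loss formula: h_m = K * V^2/(2g).
V^2 = 2.25^2 = 5.0625.
V^2/(2g) = 5.0625 / 19.62 = 0.258 m.
h_m = 8.85 * 0.258 = 2.2835 m.

2.2835


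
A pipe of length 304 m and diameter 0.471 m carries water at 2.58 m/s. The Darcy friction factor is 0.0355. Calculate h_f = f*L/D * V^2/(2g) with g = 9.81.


Darcy-Weisbach equation: h_f = f * (L/D) * V^2/(2g).
f * L/D = 0.0355 * 304/0.471 = 22.913.
V^2/(2g) = 2.58^2 / (2*9.81) = 6.6564 / 19.62 = 0.3393 m.
h_f = 22.913 * 0.3393 = 7.774 m.

7.774


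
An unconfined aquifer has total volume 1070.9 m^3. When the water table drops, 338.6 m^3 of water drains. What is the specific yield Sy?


Specific yield Sy = Volume drained / Total volume.
Sy = 338.6 / 1070.9
   = 0.3162.

0.3162


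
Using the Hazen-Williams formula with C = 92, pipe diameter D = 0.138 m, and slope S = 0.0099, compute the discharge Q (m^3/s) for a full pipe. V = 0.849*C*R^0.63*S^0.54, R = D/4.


For a full circular pipe, R = D/4 = 0.138/4 = 0.0345 m.
V = 0.849 * 92 * 0.0345^0.63 * 0.0099^0.54
  = 0.849 * 92 * 0.119902 * 0.082726
  = 0.7748 m/s.
Pipe area A = pi*D^2/4 = pi*0.138^2/4 = 0.015 m^2.
Q = A * V = 0.015 * 0.7748 = 0.0116 m^3/s.

0.0116


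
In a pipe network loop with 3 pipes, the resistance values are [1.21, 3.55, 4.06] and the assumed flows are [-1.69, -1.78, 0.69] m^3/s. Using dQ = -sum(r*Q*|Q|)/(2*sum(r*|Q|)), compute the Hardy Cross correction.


Numerator terms (r*Q*|Q|): 1.21*-1.69*|-1.69| = -3.4559; 3.55*-1.78*|-1.78| = -11.2478; 4.06*0.69*|0.69| = 1.933.
Sum of numerator = -12.7707.
Denominator terms (r*|Q|): 1.21*|-1.69| = 2.0449; 3.55*|-1.78| = 6.319; 4.06*|0.69| = 2.8014.
2 * sum of denominator = 2 * 11.1653 = 22.3306.
dQ = --12.7707 / 22.3306 = 0.5719 m^3/s.

0.5719


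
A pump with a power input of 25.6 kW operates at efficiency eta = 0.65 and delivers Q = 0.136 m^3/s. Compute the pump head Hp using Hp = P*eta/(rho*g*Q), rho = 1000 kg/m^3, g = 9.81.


Pump head formula: Hp = P * eta / (rho * g * Q).
Numerator: P * eta = 25.6 * 1000 * 0.65 = 16640.0 W.
Denominator: rho * g * Q = 1000 * 9.81 * 0.136 = 1334.16.
Hp = 16640.0 / 1334.16 = 12.47 m.

12.47


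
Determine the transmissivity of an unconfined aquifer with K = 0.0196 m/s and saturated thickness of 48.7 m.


Transmissivity is defined as T = K * h.
T = 0.0196 * 48.7
  = 0.9545 m^2/s.

0.9545


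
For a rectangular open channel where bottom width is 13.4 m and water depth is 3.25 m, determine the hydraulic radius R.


For a rectangular section:
Flow area A = b * y = 13.4 * 3.25 = 43.55 m^2.
Wetted perimeter P = b + 2y = 13.4 + 2*3.25 = 19.9 m.
Hydraulic radius R = A/P = 43.55 / 19.9 = 2.1884 m.

2.1884


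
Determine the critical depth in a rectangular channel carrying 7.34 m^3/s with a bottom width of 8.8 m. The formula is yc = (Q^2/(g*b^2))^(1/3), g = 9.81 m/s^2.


Using yc = (Q^2 / (g * b^2))^(1/3):
Q^2 = 7.34^2 = 53.88.
g * b^2 = 9.81 * 8.8^2 = 9.81 * 77.44 = 759.69.
Q^2 / (g*b^2) = 53.88 / 759.69 = 0.0709.
yc = 0.0709^(1/3) = 0.4139 m.

0.4139


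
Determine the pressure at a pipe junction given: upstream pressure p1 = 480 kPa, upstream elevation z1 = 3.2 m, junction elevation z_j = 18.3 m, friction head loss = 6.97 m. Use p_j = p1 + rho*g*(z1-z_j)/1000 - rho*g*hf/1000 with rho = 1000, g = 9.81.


Junction pressure: p_j = p1 + rho*g*(z1 - z_j)/1000 - rho*g*hf/1000.
Elevation term = 1000*9.81*(3.2 - 18.3)/1000 = -148.131 kPa.
Friction term = 1000*9.81*6.97/1000 = 68.376 kPa.
p_j = 480 + -148.131 - 68.376 = 263.49 kPa.

263.49


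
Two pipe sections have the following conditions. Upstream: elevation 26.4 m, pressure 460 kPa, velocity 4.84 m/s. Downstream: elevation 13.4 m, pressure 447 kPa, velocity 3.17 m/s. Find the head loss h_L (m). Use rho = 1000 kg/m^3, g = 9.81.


Total head at each section: H = z + p/(rho*g) + V^2/(2g).
H1 = 26.4 + 460*1000/(1000*9.81) + 4.84^2/(2*9.81)
   = 26.4 + 46.891 + 1.194
   = 74.485 m.
H2 = 13.4 + 447*1000/(1000*9.81) + 3.17^2/(2*9.81)
   = 13.4 + 45.566 + 0.5122
   = 59.478 m.
h_L = H1 - H2 = 74.485 - 59.478 = 15.007 m.

15.007


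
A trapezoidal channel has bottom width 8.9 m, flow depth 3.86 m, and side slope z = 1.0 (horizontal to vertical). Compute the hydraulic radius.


For a trapezoidal section with side slope z:
A = (b + z*y)*y = (8.9 + 1.0*3.86)*3.86 = 49.254 m^2.
P = b + 2*y*sqrt(1 + z^2) = 8.9 + 2*3.86*sqrt(1 + 1.0^2) = 19.818 m.
R = A/P = 49.254 / 19.818 = 2.4853 m.

2.4853


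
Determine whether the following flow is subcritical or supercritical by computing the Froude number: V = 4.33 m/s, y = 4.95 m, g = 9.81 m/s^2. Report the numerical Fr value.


The Froude number is defined as Fr = V / sqrt(g*y).
g*y = 9.81 * 4.95 = 48.5595.
sqrt(g*y) = sqrt(48.5595) = 6.9685.
Fr = 4.33 / 6.9685 = 0.6214.
Since Fr < 1, the flow is subcritical.

0.6214


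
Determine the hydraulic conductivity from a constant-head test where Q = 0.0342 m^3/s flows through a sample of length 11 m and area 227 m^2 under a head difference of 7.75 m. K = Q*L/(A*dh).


From K = Q*L / (A*dh):
Numerator: Q*L = 0.0342 * 11 = 0.3762.
Denominator: A*dh = 227 * 7.75 = 1759.25.
K = 0.3762 / 1759.25 = 0.000214 m/s.

0.000214


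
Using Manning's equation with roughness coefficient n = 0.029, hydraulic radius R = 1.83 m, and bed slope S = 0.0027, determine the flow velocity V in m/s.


Manning's equation gives V = (1/n) * R^(2/3) * S^(1/2).
First, compute R^(2/3) = 1.83^(2/3) = 1.4961.
Next, S^(1/2) = 0.0027^(1/2) = 0.051962.
Then 1/n = 1/0.029 = 34.48.
V = 34.48 * 1.4961 * 0.051962 = 2.6807 m/s.

2.6807


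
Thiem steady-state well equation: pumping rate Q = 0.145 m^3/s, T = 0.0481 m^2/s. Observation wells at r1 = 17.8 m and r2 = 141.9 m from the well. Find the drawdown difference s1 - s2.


Thiem equation: s1 - s2 = Q/(2*pi*T) * ln(r2/r1).
ln(r2/r1) = ln(141.9/17.8) = 2.0759.
Q/(2*pi*T) = 0.145 / (2*pi*0.0481) = 0.145 / 0.3022 = 0.4798.
s1 - s2 = 0.4798 * 2.0759 = 0.996 m.

0.996


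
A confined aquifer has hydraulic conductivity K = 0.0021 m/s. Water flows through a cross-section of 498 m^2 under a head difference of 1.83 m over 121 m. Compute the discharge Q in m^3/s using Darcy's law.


Darcy's law: Q = K * A * i, where i = dh/L.
Hydraulic gradient i = 1.83 / 121 = 0.015124.
Q = 0.0021 * 498 * 0.015124
  = 0.0158 m^3/s.

0.0158


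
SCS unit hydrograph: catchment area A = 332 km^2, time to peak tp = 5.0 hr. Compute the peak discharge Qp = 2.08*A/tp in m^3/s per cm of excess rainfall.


SCS formula: Qp = 2.08 * A / tp.
Qp = 2.08 * 332 / 5.0
   = 690.56 / 5.0
   = 138.11 m^3/s per cm.

138.11


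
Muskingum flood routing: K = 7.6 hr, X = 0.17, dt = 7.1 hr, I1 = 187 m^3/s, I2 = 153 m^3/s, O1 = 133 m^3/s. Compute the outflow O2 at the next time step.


Muskingum coefficients:
denom = 2*K*(1-X) + dt = 2*7.6*(1-0.17) + 7.1 = 19.716.
C0 = (dt - 2*K*X)/denom = (7.1 - 2*7.6*0.17)/19.716 = 0.2291.
C1 = (dt + 2*K*X)/denom = (7.1 + 2*7.6*0.17)/19.716 = 0.4912.
C2 = (2*K*(1-X) - dt)/denom = 0.2798.
O2 = C0*I2 + C1*I1 + C2*O1
   = 0.2291*153 + 0.4912*187 + 0.2798*133
   = 164.1 m^3/s.

164.1


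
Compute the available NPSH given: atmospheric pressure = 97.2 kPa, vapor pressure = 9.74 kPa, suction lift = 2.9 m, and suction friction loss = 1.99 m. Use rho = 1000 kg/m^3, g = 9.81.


NPSHa = p_atm/(rho*g) - z_s - hf_s - p_vap/(rho*g).
p_atm/(rho*g) = 97.2*1000 / (1000*9.81) = 9.908 m.
p_vap/(rho*g) = 9.74*1000 / (1000*9.81) = 0.993 m.
NPSHa = 9.908 - 2.9 - 1.99 - 0.993
      = 4.03 m.

4.03
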